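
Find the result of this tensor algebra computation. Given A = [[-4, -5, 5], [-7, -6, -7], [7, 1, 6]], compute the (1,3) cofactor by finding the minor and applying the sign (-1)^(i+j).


To find cofactor C_{13}, delete row 1 and column 3.
The resulting 2x2 submatrix is: [[-7, -6], [7, 1]]
Minor M_{13} = -7*1 - -6*7
  = -7 - -42 = 35
Sign = (-1)^(1+3) = (-1)^4 = 1
Cofactor C_{13} = 1 * 35 = 35

35


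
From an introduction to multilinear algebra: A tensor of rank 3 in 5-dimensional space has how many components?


The number of components of a rank-r tensor in d dimensions is d^r.
Here d = 5 and r = 3.
5^3 = 125

125


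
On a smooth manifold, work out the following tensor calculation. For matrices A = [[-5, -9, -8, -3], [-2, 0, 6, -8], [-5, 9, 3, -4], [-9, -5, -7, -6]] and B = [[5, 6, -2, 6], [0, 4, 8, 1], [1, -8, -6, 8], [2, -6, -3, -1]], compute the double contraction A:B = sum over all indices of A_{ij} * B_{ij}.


A:B = sum over all i,j of A_{ij} * B_{ij}.
Row 1: -5*5=-25, -9*6=-54, -8*-2=16, -3*6=-18 => row sum = -81
Row 2: -2*0=0, 0*4=0, 6*8=48, -8*1=-8 => row sum = 40
Row 3: -5*1=-5, 9*-8=-72, 3*-6=-18, -4*8=-32 => row sum = -127
Row 4: -9*2=-18, -5*-6=30, -7*-3=21, -6*-1=6 => row sum = 39
Total = -81 + 40 + -127 + 39 = -129

-129


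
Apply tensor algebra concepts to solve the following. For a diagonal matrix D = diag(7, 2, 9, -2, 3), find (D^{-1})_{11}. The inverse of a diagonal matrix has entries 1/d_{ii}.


For a diagonal matrix, the inverse has entries (D^{-1})_{ii} = 1/d_{ii}.
The diagonal entries are: d_{11} = 7, d_{22} = 2, d_{33} = 9, d_{44} = -2, d_{55} = 3
We need (D^{-1})_{11} = 1/d_{11} = 1/7 = 1/7

1/7


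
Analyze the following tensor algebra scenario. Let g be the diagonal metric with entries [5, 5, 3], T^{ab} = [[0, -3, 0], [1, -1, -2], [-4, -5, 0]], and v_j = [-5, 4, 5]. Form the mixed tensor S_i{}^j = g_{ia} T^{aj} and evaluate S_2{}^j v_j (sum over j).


Step 1: lower the first index. For a diagonal metric, g_{ia} T^{aj} = g_{ii} T^{ij} (no sum on i).
g_{22} = 5
S_2{}^1 = 5 * T^{21} = 5 * 1 = 5
S_2{}^2 = 5 * T^{22} = 5 * -1 = -5
S_2{}^3 = 5 * T^{23} = 5 * -2 = -10
Step 2: contract S_2{}^j with v_j.
S_2{}^1 * v_1 = 5 * -5 = -25
S_2{}^2 * v_2 = -5 * 4 = -20
S_2{}^3 * v_3 = -10 * 5 = -50
Result = -25 + -20 + -50 = -95

-95


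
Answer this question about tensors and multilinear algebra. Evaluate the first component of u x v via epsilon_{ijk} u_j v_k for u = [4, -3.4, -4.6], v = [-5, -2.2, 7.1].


(u x v)_1 = sum_{j,k} epsilon_{1jk} u_j v_k. Only permutations of (1,2,3) contribute; the two non-zero terms are:
eps_{123} u_2 v_3 = 1 * -3.4 * 7.1 = -24.14
eps_{132} u_3 v_2 = -1 * -4.6 * -2.2 = -10.12
(u x v)_1 = -34.26

-34.26


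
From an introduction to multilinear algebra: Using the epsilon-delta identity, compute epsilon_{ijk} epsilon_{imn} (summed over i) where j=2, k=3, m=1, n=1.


Using the identity: epsilon_{ijk} epsilon_{imn} = delta_{jm} delta_{kn} - delta_{jn} delta_{km}.
delta_{21} = 0
delta_{31} = 0
delta_{21} = 0
delta_{31} = 0
Result = 0 * 0 - 0 * 0 = 0 - 0 = 0

0


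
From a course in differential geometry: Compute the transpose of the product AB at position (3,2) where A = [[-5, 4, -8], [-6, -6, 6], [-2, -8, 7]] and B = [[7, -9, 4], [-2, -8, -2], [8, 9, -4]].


(AB)^T_{ij} = (AB)_{ji} = sum_k A_{jk} B_{ki}.
For i=3, j=2 we need (AB)_{23}:
A_{21} * B_{13} = -6 * 4 = -24
A_{22} * B_{23} = -6 * -2 = 12
A_{23} * B_{33} = 6 * -4 = -24
Sum = -24 + 12 + -24 = -36

-36


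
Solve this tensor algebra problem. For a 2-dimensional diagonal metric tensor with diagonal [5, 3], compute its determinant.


For a diagonal metric, the determinant is the product of diagonal entries.
Diagonal entries: 5, 3
det(g) = 5 * 3 = 15

15


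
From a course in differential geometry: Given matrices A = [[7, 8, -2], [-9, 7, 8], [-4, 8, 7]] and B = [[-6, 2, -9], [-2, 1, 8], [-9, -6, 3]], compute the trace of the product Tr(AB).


Tr(AB) = sum_i (AB)_{ii} where (AB)_{ii} = sum_k A_{ik} B_{ki}.
(AB)_{11} = 7*-6 + 8*-2 + -2*-9 = -40
(AB)_{22} = -9*2 + 7*1 + 8*-6 = -59
(AB)_{33} = -4*-9 + 8*8 + 7*3 = 121
Tr(AB) = -40 + -59 + 121 = 22

22


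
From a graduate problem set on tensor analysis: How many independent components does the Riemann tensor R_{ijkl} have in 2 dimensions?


The Riemann tensor in d dimensions has d^2(d^2 - 1)/12 independent components.
d = 2, so d^2 = 4
d^2 - 1 = 3
d^2(d^2 - 1) = 4 * 3 = 12
Divide by 12: 12 / 12 = 1

1


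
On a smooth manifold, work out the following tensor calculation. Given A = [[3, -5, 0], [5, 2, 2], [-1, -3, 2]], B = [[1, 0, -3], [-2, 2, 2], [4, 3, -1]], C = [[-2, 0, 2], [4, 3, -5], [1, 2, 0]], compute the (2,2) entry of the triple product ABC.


(ABC)_{22} = sum_m (AB)_{2m} C_{m2}. First compute row 2 of AB.
(AB)_{21} = 5*1 + 2*-2 + 2*4 = 9
(AB)_{22} = 5*0 + 2*2 + 2*3 = 10
(AB)_{23} = 5*-3 + 2*2 + 2*-1 = -13
Now contract with column 2 of C:
(AB)_{21} * C_{12} = 9 * 0 = 0
(AB)_{22} * C_{22} = 10 * 3 = 30
(AB)_{23} * C_{32} = -13 * 2 = -26
(ABC)_{22} = 0 + 30 + -26 = 4

4


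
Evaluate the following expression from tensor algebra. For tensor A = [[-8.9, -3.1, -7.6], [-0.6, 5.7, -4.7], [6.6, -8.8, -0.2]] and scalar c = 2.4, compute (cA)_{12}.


Scalar multiplication: (cA)_{ij} = c * A_{ij}.
c = 2.4
A_{12} = -3.1
(cA)_{12} = 2.4 * -3.1 = -7.44

-7.44


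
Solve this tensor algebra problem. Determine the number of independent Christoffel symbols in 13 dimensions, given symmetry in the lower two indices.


Christoffel symbols Gamma^k_{ij} are symmetric in i,j, so there are d * d(d+1)/2 independent symbols.
d = 13
d(d+1)/2 = 13 * 14 / 2 = 91
Total = 13 * 91 = 1183

1183


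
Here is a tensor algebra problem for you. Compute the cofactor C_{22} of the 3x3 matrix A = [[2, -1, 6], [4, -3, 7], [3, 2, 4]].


To find cofactor C_{22}, delete row 2 and column 2.
The resulting 2x2 submatrix is: [[2, 6], [3, 4]]
Minor M_{22} = 2*4 - 6*3
  = 8 - 18 = -10
Sign = (-1)^(2+2) = (-1)^4 = 1
Cofactor C_{22} = 1 * -10 = -10

-10


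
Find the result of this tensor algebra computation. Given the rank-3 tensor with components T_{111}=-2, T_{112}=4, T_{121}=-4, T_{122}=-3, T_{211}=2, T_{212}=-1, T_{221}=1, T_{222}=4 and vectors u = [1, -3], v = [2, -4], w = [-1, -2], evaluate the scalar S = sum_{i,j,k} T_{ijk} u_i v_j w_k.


S = sum over i,j,k of T_{ijk} u_i v_j w_k. Expanding all 8 terms:
T_{111}*u_1*v_1*w_1 = -2*1*2*-1 = 4  (running total: 4)
T_{112}*u_1*v_1*w_2 = 4*1*2*-2 = -16  (running total: -12)
T_{121}*u_1*v_2*w_1 = -4*1*-4*-1 = -16  (running total: -28)
T_{122}*u_1*v_2*w_2 = -3*1*-4*-2 = -24  (running total: -52)
T_{211}*u_2*v_1*w_1 = 2*-3*2*-1 = 12  (running total: -40)
T_{212}*u_2*v_1*w_2 = -1*-3*2*-2 = -12  (running total: -52)
T_{221}*u_2*v_2*w_1 = 1*-3*-4*-1 = -12  (running total: -64)
T_{222}*u_2*v_2*w_2 = 4*-3*-4*-2 = -96  (running total: -160)
S = -160

-160


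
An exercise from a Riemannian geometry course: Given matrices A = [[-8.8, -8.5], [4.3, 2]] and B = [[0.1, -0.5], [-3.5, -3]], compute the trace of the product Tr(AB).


Tr(AB) = sum_i (AB)_{ii} where (AB)_{ii} = sum_k A_{ik} B_{ki}.
(AB)_{11} = -8.8*0.1 + -8.5*-3.5 = 28.87
(AB)_{22} = 4.3*-0.5 + 2*-3 = -8.15
Tr(AB) = 28.87 + -8.15 = 20.72

20.72


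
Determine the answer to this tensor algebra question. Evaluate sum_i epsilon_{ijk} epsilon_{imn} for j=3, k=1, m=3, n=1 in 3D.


Using the identity: epsilon_{ijk} epsilon_{imn} = delta_{jm} delta_{kn} - delta_{jn} delta_{km}.
delta_{33} = 1
delta_{11} = 1
delta_{31} = 0
delta_{13} = 0
Result = 1 * 1 - 0 * 0 = 1 - 0 = 1

1


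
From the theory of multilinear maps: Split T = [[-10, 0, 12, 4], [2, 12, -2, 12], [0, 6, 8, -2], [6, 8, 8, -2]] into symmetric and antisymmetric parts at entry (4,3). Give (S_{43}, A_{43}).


T_{43} = 8
T_{34} = -2
S_{43} = (8 + -2)/2 = 6/2 = 3
A_{43} = (8 - -2)/2 = 10/2 = 5
Check: S + A = 3 + 5 = 8 = T_{43}.

(3, 5)


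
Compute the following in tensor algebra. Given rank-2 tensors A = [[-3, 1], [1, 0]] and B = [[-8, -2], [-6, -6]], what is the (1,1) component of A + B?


Tensor addition is component-wise: (A + B)_{ij} = A_{ij} + B_{ij}.
A_{11} = -3
B_{11} = -8
(A + B)_{11} = -3 + -8 = -11

-11


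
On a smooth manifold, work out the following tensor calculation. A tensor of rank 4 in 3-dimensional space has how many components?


The number of components of a rank-r tensor in d dimensions is d^r.
Here d = 3 and r = 4.
3^4 = 81

81


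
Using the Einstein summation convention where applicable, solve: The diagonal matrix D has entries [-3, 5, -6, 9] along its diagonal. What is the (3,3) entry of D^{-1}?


For a diagonal matrix, the inverse has entries (D^{-1})_{ii} = 1/d_{ii}.
The diagonal entries are: d_{11} = -3, d_{22} = 5, d_{33} = -6, d_{44} = 9
We need (D^{-1})_{33} = 1/d_{33} = 1/-6 = -1/6

-1/6


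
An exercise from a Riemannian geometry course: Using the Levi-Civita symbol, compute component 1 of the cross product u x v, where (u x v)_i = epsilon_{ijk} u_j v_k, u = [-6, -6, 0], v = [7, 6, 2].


(u x v)_1 = sum_{j,k} epsilon_{1jk} u_j v_k. Only permutations of (1,2,3) contribute; the two non-zero terms are:
eps_{123} u_2 v_3 = 1 * -6 * 2 = -12
eps_{132} u_3 v_2 = -1 * 0 * 6 = 0
(u x v)_1 = -12

-12


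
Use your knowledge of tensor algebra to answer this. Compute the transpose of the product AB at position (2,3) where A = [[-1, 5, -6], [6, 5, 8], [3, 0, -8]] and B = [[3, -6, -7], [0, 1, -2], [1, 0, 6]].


(AB)^T_{ij} = (AB)_{ji} = sum_k A_{jk} B_{ki}.
For i=2, j=3 we need (AB)_{32}:
A_{31} * B_{12} = 3 * -6 = -18
A_{32} * B_{22} = 0 * 1 = 0
A_{33} * B_{32} = -8 * 0 = 0
Sum = -18 + 0 + 0 = -18

-18


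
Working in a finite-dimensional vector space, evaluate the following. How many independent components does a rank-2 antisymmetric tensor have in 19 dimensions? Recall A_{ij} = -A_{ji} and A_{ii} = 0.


An antisymmetric rank-2 tensor satisfies A_{ij} = -A_{ji}, so diagonal entries are zero.
The independent components are the upper-triangular entries: C(n, 2) = n(n-1)/2.
n = 19
C(19, 2) = 19 * 18 / 2 = 342 / 2 = 171

171


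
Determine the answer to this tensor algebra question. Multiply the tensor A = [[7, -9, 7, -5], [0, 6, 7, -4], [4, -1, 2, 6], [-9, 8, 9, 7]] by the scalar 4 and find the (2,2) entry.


Scalar multiplication: (cA)_{ij} = c * A_{ij}.
c = 4
A_{22} = 6
(cA)_{22} = 4 * 6 = 24

24


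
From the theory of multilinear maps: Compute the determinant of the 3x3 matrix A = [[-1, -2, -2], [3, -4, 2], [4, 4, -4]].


Expanding along the first row, det(A) = a11*M_11 - a12*M_12 + a13*M_13, where M_1j is the (1,j) minor.
Minor M_11 = -4*-4 - 2*4 = 8
Minor M_12 = 3*-4 - 2*4 = -20
Minor M_13 = 3*4 - -4*4 = 28
det = -1*(8) - -2*(-20) + -2*(28)
    = -8 - 40 + -56
    = -104

-104


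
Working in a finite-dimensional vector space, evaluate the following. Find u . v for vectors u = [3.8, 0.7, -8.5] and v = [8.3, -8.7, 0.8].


The inner product u . v = sum of u_i * v_i.
Term-by-term: 3.8 * 8.3, 0.7 * -8.7, -8.5 * 0.8
Products: 31.54, -6.09, -6.8
Sum = 31.54 + -6.09 + -6.8 = 18.65

18.65


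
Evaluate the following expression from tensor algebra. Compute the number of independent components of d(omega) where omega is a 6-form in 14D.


The exterior derivative of a p-form is a (p+1)-form.
Its number of independent components is C(n, p+1).
n = 14, p+1 = 7
C(14, 7) = 3432

3432


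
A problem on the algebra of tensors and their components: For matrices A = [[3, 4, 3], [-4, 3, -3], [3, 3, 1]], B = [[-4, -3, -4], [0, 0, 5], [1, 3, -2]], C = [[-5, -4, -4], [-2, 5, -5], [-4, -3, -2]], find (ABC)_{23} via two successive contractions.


(ABC)_{23} = sum_m (AB)_{2m} C_{m3}. First compute row 2 of AB.
(AB)_{21} = -4*-4 + 3*0 + -3*1 = 13
(AB)_{22} = -4*-3 + 3*0 + -3*3 = 3
(AB)_{23} = -4*-4 + 3*5 + -3*-2 = 37
Now contract with column 3 of C:
(AB)_{21} * C_{13} = 13 * -4 = -52
(AB)_{22} * C_{23} = 3 * -5 = -15
(AB)_{23} * C_{33} = 37 * -2 = -74
(ABC)_{23} = -52 + -15 + -74 = -141

-141


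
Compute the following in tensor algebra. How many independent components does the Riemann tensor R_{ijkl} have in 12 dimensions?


The Riemann tensor in d dimensions has d^2(d^2 - 1)/12 independent components.
d = 12, so d^2 = 144
d^2 - 1 = 143
d^2(d^2 - 1) = 144 * 143 = 20592
Divide by 12: 20592 / 12 = 1716

1716


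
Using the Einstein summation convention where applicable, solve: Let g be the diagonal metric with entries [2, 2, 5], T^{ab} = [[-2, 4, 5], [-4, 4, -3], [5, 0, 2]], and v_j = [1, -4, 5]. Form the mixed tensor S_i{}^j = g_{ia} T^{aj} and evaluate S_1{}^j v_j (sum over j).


Step 1: lower the first index. For a diagonal metric, g_{ia} T^{aj} = g_{ii} T^{ij} (no sum on i).
g_{11} = 2
S_1{}^1 = 2 * T^{11} = 2 * -2 = -4
S_1{}^2 = 2 * T^{12} = 2 * 4 = 8
S_1{}^3 = 2 * T^{13} = 2 * 5 = 10
Step 2: contract S_1{}^j with v_j.
S_1{}^1 * v_1 = -4 * 1 = -4
S_1{}^2 * v_2 = 8 * -4 = -32
S_1{}^3 * v_3 = 10 * 5 = 50
Result = -4 + -32 + 50 = 14

14


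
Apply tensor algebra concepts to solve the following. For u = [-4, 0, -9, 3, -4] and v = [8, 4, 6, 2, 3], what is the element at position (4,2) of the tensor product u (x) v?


The outer product entry T_{ij} = u_i * v_j.
We need i=4, j=2.
u_4 = 3, v_2 = 4
T_{4,2} = 3 * 4 = 12

12


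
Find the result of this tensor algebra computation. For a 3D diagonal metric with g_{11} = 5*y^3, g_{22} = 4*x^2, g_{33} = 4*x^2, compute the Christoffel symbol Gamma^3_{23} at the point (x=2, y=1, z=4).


For a diagonal metric, Gamma^k_{ij} = (1/2) g^{kk} (dg_{ik}/dx_j + dg_{jk}/dx_i - dg_{ij}/dx_k).
The metric is diagonal, so g_{ab} = 0 for a != b.
At the given point: g_{11} = 5, g_{22} = 16, g_{33} = 16
g^{33} = 1/16
dg_{23}/dx_3 = 0 (off-diagonal)
dg_{33}/dx_2 = dg_{33}/dx_2 = 0
dg_{23}/dx_3 = 0 (off-diagonal)
Numerator = 0 + 0 - 0 = 0
Gamma^3_{23} = 0 / (2 * 16) = 0

0


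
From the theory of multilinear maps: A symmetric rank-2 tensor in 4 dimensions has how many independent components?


A symmetric rank-2 tensor in d dimensions has d(d+1)/2 independent components.
d = 4
d(d+1)/2 = 4 * 5 / 2 = 20 / 2 = 10

10


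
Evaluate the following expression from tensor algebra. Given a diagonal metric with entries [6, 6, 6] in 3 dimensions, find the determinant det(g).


For a diagonal metric, the determinant is the product of diagonal entries.
Diagonal entries: 6, 6, 6
det(g) = 6 * 6 * 6 = 216

216


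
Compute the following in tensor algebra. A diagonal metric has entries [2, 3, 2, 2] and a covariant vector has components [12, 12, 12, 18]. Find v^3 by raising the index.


To raise an index with a diagonal metric: v^i = v_i / g_{ii}.
For index 3: v_3 = 12, g_{33} = 2
v^3 = 12 / 2 = 6

6


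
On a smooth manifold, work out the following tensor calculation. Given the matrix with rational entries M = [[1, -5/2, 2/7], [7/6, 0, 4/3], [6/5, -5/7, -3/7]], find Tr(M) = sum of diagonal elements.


The trace is the sum of diagonal entries.
Diagonal: M[1,1] = 1, M[2,2] = 0, M[3,3] = -3/7
Tr(M) = 1 + 0 + -3/7
Computing step by step:
After adding M[1,1]: 1
After adding M[2,2]: 1
After adding M[3,3]: 4/7
Tr(M) = 4/7

4/7


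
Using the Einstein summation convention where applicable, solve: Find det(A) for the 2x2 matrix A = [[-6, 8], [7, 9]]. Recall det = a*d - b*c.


For a 2x2 matrix [[a, b], [c, d]], det = a*d - b*c.
a = -6, b = 8, c = 7, d = 9
a*d = -6 * 9 = -54
b*c = 8 * 7 = 56
det = -54 - 56 = -110

-110


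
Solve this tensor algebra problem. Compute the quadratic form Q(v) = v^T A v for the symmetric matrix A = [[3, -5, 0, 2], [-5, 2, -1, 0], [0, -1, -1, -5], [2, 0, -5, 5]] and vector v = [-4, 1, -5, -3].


First compute Av:
(Av)_1 = 3*-4 + -5*1 + 0*-5 + 2*-3 = -23
(Av)_2 = -5*-4 + 2*1 + -1*-5 + 0*-3 = 27
(Av)_3 = 0*-4 + -1*1 + -1*-5 + -5*-3 = 19
(Av)_4 = 2*-4 + 0*1 + -5*-5 + 5*-3 = 2
Av = [-23, 27, 19, 2]
Then v^T (Av) = -4*-23 + 1*27 + -5*19 + -3*2
= 92 + 27 + -95 + -6 = 18

18


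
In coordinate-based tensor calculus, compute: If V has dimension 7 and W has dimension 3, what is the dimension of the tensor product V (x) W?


The dimension of a tensor product is the product of dimensions.
dim(V) = 7, dim(W) = 3
dim(V (x) W) = 7 * 3 = 21

21


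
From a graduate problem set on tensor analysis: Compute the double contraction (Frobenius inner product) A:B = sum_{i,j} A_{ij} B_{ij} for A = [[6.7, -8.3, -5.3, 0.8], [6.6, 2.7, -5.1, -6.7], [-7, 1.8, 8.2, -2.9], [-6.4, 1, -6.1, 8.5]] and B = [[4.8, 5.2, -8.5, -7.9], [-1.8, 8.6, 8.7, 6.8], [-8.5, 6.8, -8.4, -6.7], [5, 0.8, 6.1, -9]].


A:B = sum over all i,j of A_{ij} * B_{ij}.
Row 1: 6.7*4.8=32.16, -8.3*5.2=-43.16, -5.3*-8.5=45.05, 0.8*-7.9=-6.32 => row sum = 27.73
Row 2: 6.6*-1.8=-11.88, 2.7*8.6=23.22, -5.1*8.7=-44.37, -6.7*6.8=-45.56 => row sum = -78.59
Row 3: -7*-8.5=59.5, 1.8*6.8=12.24, 8.2*-8.4=-68.88, -2.9*-6.7=19.43 => row sum = 22.29
Row 4: -6.4*5=-32, 1*0.8=0.8, -6.1*6.1=-37.21, 8.5*-9=-76.5 => row sum = -144.91
Total = 27.73 + -78.59 + 22.29 + -144.91 = -173.48

-173.48


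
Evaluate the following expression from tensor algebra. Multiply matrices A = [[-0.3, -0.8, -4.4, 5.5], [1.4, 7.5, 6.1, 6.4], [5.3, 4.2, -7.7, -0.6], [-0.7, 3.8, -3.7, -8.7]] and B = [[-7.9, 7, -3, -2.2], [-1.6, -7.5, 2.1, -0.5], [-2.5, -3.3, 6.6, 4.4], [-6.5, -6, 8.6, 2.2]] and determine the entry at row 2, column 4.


(AB)_{ij} = sum_k A_{ik} B_{kj}.
For i=2, j=4:
A_{21} * B_{14} = 1.4 * -2.2 = -3.08
A_{22} * B_{24} = 7.5 * -0.5 = -3.75
A_{23} * B_{34} = 6.1 * 4.4 = 26.84
A_{24} * B_{44} = 6.4 * 2.2 = 14.08
Sum = -3.08 + -3.75 + 26.84 + 14.08 = 34.09

34.09


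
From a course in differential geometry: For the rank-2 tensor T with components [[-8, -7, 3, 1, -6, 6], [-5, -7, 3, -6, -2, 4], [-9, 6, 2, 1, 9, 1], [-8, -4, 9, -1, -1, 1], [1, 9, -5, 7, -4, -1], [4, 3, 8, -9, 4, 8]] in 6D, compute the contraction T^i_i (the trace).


The contraction (trace) of a rank-2 tensor is the sum of its diagonal elements.
Diagonal entries: A[1,1] = -8, A[2,2] = -7, A[3,3] = 2, A[4,4] = -1, A[5,5] = -4, A[6,6] = 8
Tr(A) = -8 + -7 + 2 + -1 + -4 + 8 = -10

-10


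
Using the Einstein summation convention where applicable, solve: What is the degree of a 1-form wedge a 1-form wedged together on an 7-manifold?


The degree of a wedge product is the sum of the degrees of the individual forms.
Degrees: 1, 1
Total degree = 1 + 1 = 2

2


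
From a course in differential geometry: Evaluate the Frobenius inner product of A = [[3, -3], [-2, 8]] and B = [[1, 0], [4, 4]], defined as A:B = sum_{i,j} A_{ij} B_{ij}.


A:B = sum over all i,j of A_{ij} * B_{ij}.
Row 1: 3*1=3, -3*0=0 => row sum = 3
Row 2: -2*4=-8, 8*4=32 => row sum = 24
Total = 3 + 24 = 27

27


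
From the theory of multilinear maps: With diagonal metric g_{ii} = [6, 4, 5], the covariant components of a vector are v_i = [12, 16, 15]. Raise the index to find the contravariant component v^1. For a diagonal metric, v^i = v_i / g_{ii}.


To raise an index with a diagonal metric: v^i = v_i / g_{ii}.
For index 1: v_1 = 12, g_{11} = 6
v^1 = 12 / 6 = 2

2


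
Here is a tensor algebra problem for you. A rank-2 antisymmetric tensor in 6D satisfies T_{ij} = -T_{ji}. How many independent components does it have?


An antisymmetric rank-2 tensor satisfies A_{ij} = -A_{ji}, so diagonal entries are zero.
The independent components are the upper-triangular entries: C(n, 2) = n(n-1)/2.
n = 6
C(6, 2) = 6 * 5 / 2 = 30 / 2 = 15

15


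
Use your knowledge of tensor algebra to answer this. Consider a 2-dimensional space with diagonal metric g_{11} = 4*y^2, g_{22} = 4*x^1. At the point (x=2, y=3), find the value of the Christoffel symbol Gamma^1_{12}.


For a diagonal metric, Gamma^k_{ij} = (1/2) g^{kk} (dg_{ik}/dx_j + dg_{jk}/dx_i - dg_{ij}/dx_k).
The metric is diagonal, so g_{ab} = 0 for a != b.
At the given point: g_{11} = 36, g_{22} = 8
g^{11} = 1/36
dg_{11}/dx_2 = dg_{11}/dx_2 = 24
dg_{21}/dx_1 = 0 (off-diagonal)
dg_{12}/dx_1 = 0 (off-diagonal)
Numerator = 24 + 0 - 0 = 24
Gamma^1_{12} = 24 / (2 * 36) = 1/3

1/3


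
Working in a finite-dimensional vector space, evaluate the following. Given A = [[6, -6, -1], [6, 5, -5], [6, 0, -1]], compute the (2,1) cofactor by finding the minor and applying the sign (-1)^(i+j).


To find cofactor C_{21}, delete row 2 and column 1.
The resulting 2x2 submatrix is: [[-6, -1], [0, -1]]
Minor M_{21} = -6*-1 - -1*0
  = 6 - 0 = 6
Sign = (-1)^(2+1) = (-1)^3 = -1
Cofactor C_{21} = -1 * 6 = -6

-6


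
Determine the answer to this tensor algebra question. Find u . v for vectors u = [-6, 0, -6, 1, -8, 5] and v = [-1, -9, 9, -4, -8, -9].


The inner product u . v = sum of u_i * v_i.
Term-by-term: -6 * -1, 0 * -9, -6 * 9, 1 * -4, -8 * -8, 5 * -9
Products: 6, 0, -54, -4, 64, -45
Sum = 6 + 0 + -54 + -4 + 64 + -45 = -33

-33


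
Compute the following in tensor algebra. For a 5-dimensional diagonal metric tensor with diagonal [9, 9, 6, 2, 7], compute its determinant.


For a diagonal metric, the determinant is the product of diagonal entries.
Diagonal entries: 9, 9, 6, 2, 7
det(g) = 9 * 9 * 6 * 2 * 7 = 6804

6804


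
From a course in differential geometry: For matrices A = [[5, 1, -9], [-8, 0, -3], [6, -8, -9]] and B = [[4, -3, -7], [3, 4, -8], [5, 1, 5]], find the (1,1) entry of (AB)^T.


(AB)^T_{ij} = (AB)_{ji} = sum_k A_{jk} B_{ki}.
For i=1, j=1 we need (AB)_{11}:
A_{11} * B_{11} = 5 * 4 = 20
A_{12} * B_{21} = 1 * 3 = 3
A_{13} * B_{31} = -9 * 5 = -45
Sum = 20 + 3 + -45 = -22

-22


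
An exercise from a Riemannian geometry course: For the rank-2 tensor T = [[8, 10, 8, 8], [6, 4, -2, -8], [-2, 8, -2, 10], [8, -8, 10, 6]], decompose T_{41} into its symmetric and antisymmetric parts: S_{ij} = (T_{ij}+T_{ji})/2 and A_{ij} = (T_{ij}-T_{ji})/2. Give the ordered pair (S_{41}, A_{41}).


T_{41} = 8
T_{14} = 8
S_{41} = (8 + 8)/2 = 16/2 = 8
A_{41} = (8 - 8)/2 = 0/2 = 0
Check: S + A = 8 + 0 = 8 = T_{41}.

(8, 0)


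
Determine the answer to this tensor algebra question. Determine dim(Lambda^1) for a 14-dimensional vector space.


The dimension of the space of p-forms on an n-dimensional space is C(n, p).
n = 14, p = 1
C(14, 1) = 14! / (1! * 13!) = 14

14


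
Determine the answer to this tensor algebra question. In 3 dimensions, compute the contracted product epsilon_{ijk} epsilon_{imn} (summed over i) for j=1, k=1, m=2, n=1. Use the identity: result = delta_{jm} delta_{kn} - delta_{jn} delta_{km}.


Using the identity: epsilon_{ijk} epsilon_{imn} = delta_{jm} delta_{kn} - delta_{jn} delta_{km}.
delta_{12} = 0
delta_{11} = 1
delta_{11} = 1
delta_{12} = 0
Result = 0 * 1 - 1 * 0 = 0 - 0 = 0

0


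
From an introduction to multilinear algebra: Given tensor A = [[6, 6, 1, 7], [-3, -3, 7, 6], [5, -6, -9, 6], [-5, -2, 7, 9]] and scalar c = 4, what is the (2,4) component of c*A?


Scalar multiplication: (cA)_{ij} = c * A_{ij}.
c = 4
A_{24} = 6
(cA)_{24} = 4 * 6 = 24

24


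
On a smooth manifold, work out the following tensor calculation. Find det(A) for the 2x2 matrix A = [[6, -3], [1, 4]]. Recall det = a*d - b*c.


For a 2x2 matrix [[a, b], [c, d]], det = a*d - b*c.
a = 6, b = -3, c = 1, d = 4
a*d = 6 * 4 = 24
b*c = -3 * 1 = -3
det = 24 - -3 = 27

27


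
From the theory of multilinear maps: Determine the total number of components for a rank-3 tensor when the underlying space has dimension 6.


The number of components of a rank-r tensor in d dimensions is d^r.
Here d = 6 and r = 3.
6^3 = 216

216


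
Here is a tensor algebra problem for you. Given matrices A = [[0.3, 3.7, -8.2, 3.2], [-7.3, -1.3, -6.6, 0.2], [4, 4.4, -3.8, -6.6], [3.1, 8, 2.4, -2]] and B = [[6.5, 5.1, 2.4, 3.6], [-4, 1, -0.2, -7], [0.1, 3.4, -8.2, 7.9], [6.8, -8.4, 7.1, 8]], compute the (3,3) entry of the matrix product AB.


(AB)_{ij} = sum_k A_{ik} B_{kj}.
For i=3, j=3:
A_{31} * B_{13} = 4 * 2.4 = 9.6
A_{32} * B_{23} = 4.4 * -0.2 = -0.88
A_{33} * B_{33} = -3.8 * -8.2 = 31.16
A_{34} * B_{43} = -6.6 * 7.1 = -46.86
Sum = 9.6 + -0.88 + 31.16 + -46.86 = -6.98

-6.98


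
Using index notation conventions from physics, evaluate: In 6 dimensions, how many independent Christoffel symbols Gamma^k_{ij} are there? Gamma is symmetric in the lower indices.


Christoffel symbols Gamma^k_{ij} are symmetric in i,j, so there are d * d(d+1)/2 independent symbols.
d = 6
d(d+1)/2 = 6 * 7 / 2 = 21
Total = 6 * 21 = 126

126


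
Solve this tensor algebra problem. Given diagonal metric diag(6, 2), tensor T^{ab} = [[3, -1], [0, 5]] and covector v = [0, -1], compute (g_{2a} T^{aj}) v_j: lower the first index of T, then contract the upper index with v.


Step 1: lower the first index. For a diagonal metric, g_{ia} T^{aj} = g_{ii} T^{ij} (no sum on i).
g_{22} = 2
S_2{}^1 = 2 * T^{21} = 2 * 0 = 0
S_2{}^2 = 2 * T^{22} = 2 * 5 = 10
Step 2: contract S_2{}^j with v_j.
S_2{}^1 * v_1 = 0 * 0 = 0
S_2{}^2 * v_2 = 10 * -1 = -10
Result = 0 + -10 = -10

-10


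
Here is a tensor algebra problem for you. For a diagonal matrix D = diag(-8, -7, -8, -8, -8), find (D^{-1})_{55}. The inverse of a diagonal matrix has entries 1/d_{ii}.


For a diagonal matrix, the inverse has entries (D^{-1})_{ii} = 1/d_{ii}.
The diagonal entries are: d_{11} = -8, d_{22} = -7, d_{33} = -8, d_{44} = -8, d_{55} = -8
We need (D^{-1})_{55} = 1/d_{55} = 1/-8 = -1/8

-1/8


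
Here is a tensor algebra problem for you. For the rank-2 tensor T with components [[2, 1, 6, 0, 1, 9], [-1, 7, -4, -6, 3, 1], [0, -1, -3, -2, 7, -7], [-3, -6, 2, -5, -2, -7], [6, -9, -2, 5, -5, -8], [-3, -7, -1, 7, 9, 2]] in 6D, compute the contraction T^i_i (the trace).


The contraction (trace) of a rank-2 tensor is the sum of its diagonal elements.
Diagonal entries: A[1,1] = 2, A[2,2] = 7, A[3,3] = -3, A[4,4] = -5, A[5,5] = -5, A[6,6] = 2
Tr(A) = 2 + 7 + -3 + -5 + -5 + 2 = -2

-2


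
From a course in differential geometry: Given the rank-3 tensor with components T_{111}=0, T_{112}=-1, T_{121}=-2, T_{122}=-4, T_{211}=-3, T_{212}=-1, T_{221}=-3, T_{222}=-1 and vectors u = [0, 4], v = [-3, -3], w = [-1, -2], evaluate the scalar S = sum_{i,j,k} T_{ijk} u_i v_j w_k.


S = sum over i,j,k of T_{ijk} u_i v_j w_k. Expanding all 8 terms:
T_{111}*u_1*v_1*w_1 = 0*0*-3*-1 = 0  (running total: 0)
T_{112}*u_1*v_1*w_2 = -1*0*-3*-2 = 0  (running total: 0)
T_{121}*u_1*v_2*w_1 = -2*0*-3*-1 = 0  (running total: 0)
T_{122}*u_1*v_2*w_2 = -4*0*-3*-2 = 0  (running total: 0)
T_{211}*u_2*v_1*w_1 = -3*4*-3*-1 = -36  (running total: -36)
T_{212}*u_2*v_1*w_2 = -1*4*-3*-2 = -24  (running total: -60)
T_{221}*u_2*v_2*w_1 = -3*4*-3*-1 = -36  (running total: -96)
T_{222}*u_2*v_2*w_2 = -1*4*-3*-2 = -24  (running total: -120)
S = -120

-120


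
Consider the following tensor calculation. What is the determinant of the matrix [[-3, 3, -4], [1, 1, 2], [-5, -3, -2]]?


Expanding along the first row, det(A) = a11*M_11 - a12*M_12 + a13*M_13, where M_1j is the (1,j) minor.
Minor M_11 = 1*-2 - 2*-3 = 4
Minor M_12 = 1*-2 - 2*-5 = 8
Minor M_13 = 1*-3 - 1*-5 = 2
det = -3*(4) - 3*(8) + -4*(2)
    = -12 - 24 + -8
    = -44

-44


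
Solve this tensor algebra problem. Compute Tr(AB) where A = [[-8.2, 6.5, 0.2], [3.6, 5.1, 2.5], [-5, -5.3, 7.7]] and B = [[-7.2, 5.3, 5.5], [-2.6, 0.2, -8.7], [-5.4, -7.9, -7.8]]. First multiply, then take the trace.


Tr(AB) = sum_i (AB)_{ii} where (AB)_{ii} = sum_k A_{ik} B_{ki}.
(AB)_{11} = -8.2*-7.2 + 6.5*-2.6 + 0.2*-5.4 = 41.06
(AB)_{22} = 3.6*5.3 + 5.1*0.2 + 2.5*-7.9 = 0.35
(AB)_{33} = -5*5.5 + -5.3*-8.7 + 7.7*-7.8 = -41.45
Tr(AB) = 41.06 + 0.35 + -41.45 = -0.04

-0.04


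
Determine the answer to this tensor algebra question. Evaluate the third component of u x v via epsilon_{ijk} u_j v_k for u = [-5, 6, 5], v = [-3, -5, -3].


(u x v)_3 = sum_{j,k} epsilon_{3jk} u_j v_k. Only permutations of (1,2,3) contribute; the two non-zero terms are:
eps_{312} u_1 v_2 = 1 * -5 * -5 = 25
eps_{321} u_2 v_1 = -1 * 6 * -3 = 18
(u x v)_3 = 43

43


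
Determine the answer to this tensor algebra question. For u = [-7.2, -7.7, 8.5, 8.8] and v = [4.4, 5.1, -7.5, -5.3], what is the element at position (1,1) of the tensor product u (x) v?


The outer product entry T_{ij} = u_i * v_j.
We need i=1, j=1.
u_1 = -7.2, v_1 = 4.4
T_{1,1} = -7.2 * 4.4 = -31.68

-31.68


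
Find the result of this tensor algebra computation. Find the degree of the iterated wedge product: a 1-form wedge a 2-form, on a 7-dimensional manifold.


The degree of a wedge product is the sum of the degrees of the individual forms.
Degrees: 1, 2
Total degree = 1 + 2 = 3

3


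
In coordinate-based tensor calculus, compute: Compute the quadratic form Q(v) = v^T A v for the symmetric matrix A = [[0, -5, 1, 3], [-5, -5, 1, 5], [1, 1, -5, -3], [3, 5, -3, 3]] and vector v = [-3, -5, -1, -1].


First compute Av:
(Av)_1 = 0*-3 + -5*-5 + 1*-1 + 3*-1 = 21
(Av)_2 = -5*-3 + -5*-5 + 1*-1 + 5*-1 = 34
(Av)_3 = 1*-3 + 1*-5 + -5*-1 + -3*-1 = 0
(Av)_4 = 3*-3 + 5*-5 + -3*-1 + 3*-1 = -34
Av = [21, 34, 0, -34]
Then v^T (Av) = -3*21 + -5*34 + -1*0 + -1*-34
= -63 + -170 + 0 + 34 = -199

-199


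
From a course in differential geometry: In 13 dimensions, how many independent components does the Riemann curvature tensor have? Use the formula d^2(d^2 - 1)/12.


The Riemann tensor in d dimensions has d^2(d^2 - 1)/12 independent components.
d = 13, so d^2 = 169
d^2 - 1 = 168
d^2(d^2 - 1) = 169 * 168 = 28392
Divide by 12: 28392 / 12 = 2366

2366


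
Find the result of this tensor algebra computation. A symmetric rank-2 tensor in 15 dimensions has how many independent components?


A symmetric rank-2 tensor in d dimensions has d(d+1)/2 independent components.
d = 15
d(d+1)/2 = 15 * 16 / 2 = 240 / 2 = 120

120


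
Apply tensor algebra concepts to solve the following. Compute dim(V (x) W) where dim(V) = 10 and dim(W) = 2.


The dimension of a tensor product is the product of dimensions.
dim(V) = 10, dim(W) = 2
dim(V (x) W) = 10 * 2 = 20

20


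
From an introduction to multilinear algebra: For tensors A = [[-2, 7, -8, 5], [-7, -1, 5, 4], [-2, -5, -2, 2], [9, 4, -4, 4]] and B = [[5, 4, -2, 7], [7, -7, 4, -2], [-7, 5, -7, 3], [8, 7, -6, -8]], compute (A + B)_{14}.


Tensor addition is component-wise: (A + B)_{ij} = A_{ij} + B_{ij}.
A_{14} = 5
B_{14} = 7
(A + B)_{14} = 5 + 7 = 12

12


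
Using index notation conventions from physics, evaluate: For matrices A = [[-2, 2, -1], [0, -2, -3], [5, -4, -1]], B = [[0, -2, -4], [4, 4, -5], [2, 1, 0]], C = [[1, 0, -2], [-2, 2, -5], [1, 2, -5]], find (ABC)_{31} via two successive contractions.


(ABC)_{31} = sum_m (AB)_{3m} C_{m1}. First compute row 3 of AB.
(AB)_{31} = 5*0 + -4*4 + -1*2 = -18
(AB)_{32} = 5*-2 + -4*4 + -1*1 = -27
(AB)_{33} = 5*-4 + -4*-5 + -1*0 = 0
Now contract with column 1 of C:
(AB)_{31} * C_{11} = -18 * 1 = -18
(AB)_{32} * C_{21} = -27 * -2 = 54
(AB)_{33} * C_{31} = 0 * 1 = 0
(ABC)_{31} = -18 + 54 + 0 = 36

36


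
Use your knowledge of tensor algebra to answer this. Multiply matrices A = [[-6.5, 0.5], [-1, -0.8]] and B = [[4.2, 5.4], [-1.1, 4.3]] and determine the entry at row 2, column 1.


(AB)_{ij} = sum_k A_{ik} B_{kj}.
For i=2, j=1:
A_{21} * B_{11} = -1 * 4.2 = -4.2
A_{22} * B_{21} = -0.8 * -1.1 = 0.88
Sum = -4.2 + 0.88 = -3.32

-3.32


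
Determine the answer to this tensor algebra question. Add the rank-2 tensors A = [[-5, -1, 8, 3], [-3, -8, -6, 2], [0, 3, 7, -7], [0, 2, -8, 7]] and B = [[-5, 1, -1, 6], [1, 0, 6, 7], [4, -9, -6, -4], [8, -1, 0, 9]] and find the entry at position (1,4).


Tensor addition is component-wise: (A + B)_{ij} = A_{ij} + B_{ij}.
A_{14} = 3
B_{14} = 6
(A + B)_{14} = 3 + 6 = 9

9


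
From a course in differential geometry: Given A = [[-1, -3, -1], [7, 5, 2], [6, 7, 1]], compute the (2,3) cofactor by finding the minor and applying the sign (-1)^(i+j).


To find cofactor C_{23}, delete row 2 and column 3.
The resulting 2x2 submatrix is: [[-1, -3], [6, 7]]
Minor M_{23} = -1*7 - -3*6
  = -7 - -18 = 11
Sign = (-1)^(2+3) = (-1)^5 = -1
Cofactor C_{23} = -1 * 11 = -11

-11


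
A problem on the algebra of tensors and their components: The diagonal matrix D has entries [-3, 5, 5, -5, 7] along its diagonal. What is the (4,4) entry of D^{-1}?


For a diagonal matrix, the inverse has entries (D^{-1})_{ii} = 1/d_{ii}.
The diagonal entries are: d_{11} = -3, d_{22} = 5, d_{33} = 5, d_{44} = -5, d_{55} = 7
We need (D^{-1})_{44} = 1/d_{44} = 1/-5 = -1/5

-1/5


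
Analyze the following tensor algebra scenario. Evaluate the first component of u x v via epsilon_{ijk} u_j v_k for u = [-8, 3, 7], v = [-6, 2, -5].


(u x v)_1 = sum_{j,k} epsilon_{1jk} u_j v_k. Only permutations of (1,2,3) contribute; the two non-zero terms are:
eps_{123} u_2 v_3 = 1 * 3 * -5 = -15
eps_{132} u_3 v_2 = -1 * 7 * 2 = -14
(u x v)_1 = -29

-29


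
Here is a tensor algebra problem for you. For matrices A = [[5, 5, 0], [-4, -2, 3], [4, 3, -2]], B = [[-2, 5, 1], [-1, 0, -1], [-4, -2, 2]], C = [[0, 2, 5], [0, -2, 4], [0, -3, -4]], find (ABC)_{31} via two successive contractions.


(ABC)_{31} = sum_m (AB)_{3m} C_{m1}. First compute row 3 of AB.
(AB)_{31} = 4*-2 + 3*-1 + -2*-4 = -3
(AB)_{32} = 4*5 + 3*0 + -2*-2 = 24
(AB)_{33} = 4*1 + 3*-1 + -2*2 = -3
Now contract with column 1 of C:
(AB)_{31} * C_{11} = -3 * 0 = 0
(AB)_{32} * C_{21} = 24 * 0 = 0
(AB)_{33} * C_{31} = -3 * 0 = 0
(ABC)_{31} = 0 + 0 + 0 = 0

0


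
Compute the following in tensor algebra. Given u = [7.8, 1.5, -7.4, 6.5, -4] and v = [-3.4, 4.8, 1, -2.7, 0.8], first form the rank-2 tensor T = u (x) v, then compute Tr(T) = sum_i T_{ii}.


The outer product gives T_{ij} = u_i v_j.
The trace (contraction) is Tr(T) = sum_i T_{ii} = sum_i u_i v_i.
Diagonal entries:
T_{11} = u_1 * v_1 = 7.8 * -3.4 = -26.52
T_{22} = u_2 * v_2 = 1.5 * 4.8 = 7.2
T_{33} = u_3 * v_3 = -7.4 * 1 = -7.4
T_{44} = u_4 * v_4 = 6.5 * -2.7 = -17.55
T_{55} = u_5 * v_5 = -4 * 0.8 = -3.2
Tr(T) = -26.52 + 7.2 + -7.4 + -17.55 + -3.2 = -47.47

-47.47


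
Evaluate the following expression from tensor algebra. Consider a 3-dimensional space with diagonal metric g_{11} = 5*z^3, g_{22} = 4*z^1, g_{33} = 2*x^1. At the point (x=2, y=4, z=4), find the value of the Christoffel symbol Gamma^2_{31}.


For a diagonal metric, Gamma^k_{ij} = (1/2) g^{kk} (dg_{ik}/dx_j + dg_{jk}/dx_i - dg_{ij}/dx_k).
The metric is diagonal, so g_{ab} = 0 for a != b.
At the given point: g_{11} = 320, g_{22} = 16, g_{33} = 4
g^{22} = 1/16
dg_{32}/dx_1 = 0 (off-diagonal)
dg_{12}/dx_3 = 0 (off-diagonal)
dg_{31}/dx_2 = 0 (off-diagonal)
Numerator = 0 + 0 - 0 = 0
Gamma^2_{31} = 0 / (2 * 16) = 0

0


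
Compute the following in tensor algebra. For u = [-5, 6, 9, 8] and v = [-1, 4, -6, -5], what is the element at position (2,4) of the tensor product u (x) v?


The outer product entry T_{ij} = u_i * v_j.
We need i=2, j=4.
u_2 = 6, v_4 = -5
T_{2,4} = 6 * -5 = -30

-30


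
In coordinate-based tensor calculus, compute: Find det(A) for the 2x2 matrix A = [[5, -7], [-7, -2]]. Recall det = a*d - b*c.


For a 2x2 matrix [[a, b], [c, d]], det = a*d - b*c.
a = 5, b = -7, c = -7, d = -2
a*d = 5 * -2 = -10
b*c = -7 * -7 = 49
det = -10 - 49 = -59

-59


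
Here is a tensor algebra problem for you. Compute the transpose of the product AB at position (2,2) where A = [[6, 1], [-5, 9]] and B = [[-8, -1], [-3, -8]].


(AB)^T_{ij} = (AB)_{ji} = sum_k A_{jk} B_{ki}.
For i=2, j=2 we need (AB)_{22}:
A_{21} * B_{12} = -5 * -1 = 5
A_{22} * B_{22} = 9 * -8 = -72
Sum = 5 + -72 = -67

-67


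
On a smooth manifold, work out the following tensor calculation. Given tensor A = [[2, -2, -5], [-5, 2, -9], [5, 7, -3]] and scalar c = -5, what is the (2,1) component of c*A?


Scalar multiplication: (cA)_{ij} = c * A_{ij}.
c = -5
A_{21} = -5
(cA)_{21} = -5 * -5 = 25

25


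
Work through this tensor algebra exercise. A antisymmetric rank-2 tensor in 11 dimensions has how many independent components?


A antisymmetric rank-2 tensor in d dimensions has d(d-1)/2 independent components.
d = 11
d(d-1)/2 = 11 * 10 / 2 = 110 / 2 = 55

55


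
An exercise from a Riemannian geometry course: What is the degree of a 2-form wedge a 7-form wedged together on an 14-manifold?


The degree of a wedge product is the sum of the degrees of the individual forms.
Degrees: 2, 7
Total degree = 2 + 7 = 9

9


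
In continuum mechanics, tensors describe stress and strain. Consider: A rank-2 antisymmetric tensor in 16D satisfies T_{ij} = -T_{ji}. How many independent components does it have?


An antisymmetric rank-2 tensor satisfies A_{ij} = -A_{ji}, so diagonal entries are zero.
The independent components are the upper-triangular entries: C(n, 2) = n(n-1)/2.
n = 16
C(16, 2) = 16 * 15 / 2 = 240 / 2 = 120

120


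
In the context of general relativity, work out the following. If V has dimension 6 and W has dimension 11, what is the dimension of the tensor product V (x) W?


The dimension of a tensor product is the product of dimensions.
dim(V) = 6, dim(W) = 11
dim(V (x) W) = 6 * 11 = 66

66


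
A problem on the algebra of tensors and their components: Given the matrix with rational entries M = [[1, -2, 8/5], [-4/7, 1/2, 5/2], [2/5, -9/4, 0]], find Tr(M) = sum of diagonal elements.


The trace is the sum of diagonal entries.
Diagonal: M[1,1] = 1, M[2,2] = 1/2, M[3,3] = 0
Tr(M) = 1 + 1/2 + 0
Computing step by step:
After adding M[1,1]: 1
After adding M[2,2]: 3/2
After adding M[3,3]: 3/2
Tr(M) = 3/2

3/2


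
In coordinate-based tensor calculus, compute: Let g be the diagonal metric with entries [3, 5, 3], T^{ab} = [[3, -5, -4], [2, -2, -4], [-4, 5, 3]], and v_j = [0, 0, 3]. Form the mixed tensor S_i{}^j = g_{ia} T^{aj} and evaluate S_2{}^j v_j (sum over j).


Step 1: lower the first index. For a diagonal metric, g_{ia} T^{aj} = g_{ii} T^{ij} (no sum on i).
g_{22} = 5
S_2{}^1 = 5 * T^{21} = 5 * 2 = 10
S_2{}^2 = 5 * T^{22} = 5 * -2 = -10
S_2{}^3 = 5 * T^{23} = 5 * -4 = -20
Step 2: contract S_2{}^j with v_j.
S_2{}^1 * v_1 = 10 * 0 = 0
S_2{}^2 * v_2 = -10 * 0 = 0
S_2{}^3 * v_3 = -20 * 3 = -60
Result = 0 + 0 + -60 = -60

-60


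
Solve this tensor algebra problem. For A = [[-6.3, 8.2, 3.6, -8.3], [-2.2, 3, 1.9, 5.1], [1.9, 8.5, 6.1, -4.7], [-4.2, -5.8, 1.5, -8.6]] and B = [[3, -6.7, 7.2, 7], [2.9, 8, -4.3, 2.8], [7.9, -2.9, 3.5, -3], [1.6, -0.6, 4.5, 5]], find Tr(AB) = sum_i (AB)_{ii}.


Tr(AB) = sum_i (AB)_{ii} where (AB)_{ii} = sum_k A_{ik} B_{ki}.
(AB)_{11} = -6.3*3 + 8.2*2.9 + 3.6*7.9 + -8.3*1.6 = 20.04
(AB)_{22} = -2.2*-6.7 + 3*8 + 1.9*-2.9 + 5.1*-0.6 = 30.17
(AB)_{33} = 1.9*7.2 + 8.5*-4.3 + 6.1*3.5 + -4.7*4.5 = -22.67
(AB)_{44} = -4.2*7 + -5.8*2.8 + 1.5*-3 + -8.6*5 = -93.14
Tr(AB) = 20.04 + 30.17 + -22.67 + -93.14 = -65.6

-65.6


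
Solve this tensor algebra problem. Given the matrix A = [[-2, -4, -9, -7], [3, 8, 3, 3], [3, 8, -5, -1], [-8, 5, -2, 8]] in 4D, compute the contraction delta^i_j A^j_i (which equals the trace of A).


The contraction (trace) of a rank-2 tensor is the sum of its diagonal elements.
Diagonal entries: A[1,1] = -2, A[2,2] = 8, A[3,3] = -5, A[4,4] = 8
Tr(A) = -2 + 8 + -5 + 8 = 9

9


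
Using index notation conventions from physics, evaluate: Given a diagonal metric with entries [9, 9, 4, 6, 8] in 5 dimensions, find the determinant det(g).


For a diagonal metric, the determinant is the product of diagonal entries.
Diagonal entries: 9, 9, 4, 6, 8
det(g) = 9 * 9 * 4 * 6 * 8 = 15552

15552


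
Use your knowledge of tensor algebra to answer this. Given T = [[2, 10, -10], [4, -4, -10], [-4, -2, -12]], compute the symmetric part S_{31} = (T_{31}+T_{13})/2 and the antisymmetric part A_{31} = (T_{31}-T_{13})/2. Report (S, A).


T_{31} = -4
T_{13} = -10
S_{31} = (-4 + -10)/2 = -14/2 = -7
A_{31} = (-4 - -10)/2 = 6/2 = 3
Check: S + A = -7 + 3 = -4 = T_{31}.

(-7, 3)


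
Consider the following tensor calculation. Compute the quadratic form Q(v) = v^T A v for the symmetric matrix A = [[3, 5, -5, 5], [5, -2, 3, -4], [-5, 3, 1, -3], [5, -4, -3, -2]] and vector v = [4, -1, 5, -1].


First compute Av:
(Av)_1 = 3*4 + 5*-1 + -5*5 + 5*-1 = -23
(Av)_2 = 5*4 + -2*-1 + 3*5 + -4*-1 = 41
(Av)_3 = -5*4 + 3*-1 + 1*5 + -3*-1 = -15
(Av)_4 = 5*4 + -4*-1 + -3*5 + -2*-1 = 11
Av = [-23, 41, -15, 11]
Then v^T (Av) = 4*-23 + -1*41 + 5*-15 + -1*11
= -92 + -41 + -75 + -11 = -219

-219
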